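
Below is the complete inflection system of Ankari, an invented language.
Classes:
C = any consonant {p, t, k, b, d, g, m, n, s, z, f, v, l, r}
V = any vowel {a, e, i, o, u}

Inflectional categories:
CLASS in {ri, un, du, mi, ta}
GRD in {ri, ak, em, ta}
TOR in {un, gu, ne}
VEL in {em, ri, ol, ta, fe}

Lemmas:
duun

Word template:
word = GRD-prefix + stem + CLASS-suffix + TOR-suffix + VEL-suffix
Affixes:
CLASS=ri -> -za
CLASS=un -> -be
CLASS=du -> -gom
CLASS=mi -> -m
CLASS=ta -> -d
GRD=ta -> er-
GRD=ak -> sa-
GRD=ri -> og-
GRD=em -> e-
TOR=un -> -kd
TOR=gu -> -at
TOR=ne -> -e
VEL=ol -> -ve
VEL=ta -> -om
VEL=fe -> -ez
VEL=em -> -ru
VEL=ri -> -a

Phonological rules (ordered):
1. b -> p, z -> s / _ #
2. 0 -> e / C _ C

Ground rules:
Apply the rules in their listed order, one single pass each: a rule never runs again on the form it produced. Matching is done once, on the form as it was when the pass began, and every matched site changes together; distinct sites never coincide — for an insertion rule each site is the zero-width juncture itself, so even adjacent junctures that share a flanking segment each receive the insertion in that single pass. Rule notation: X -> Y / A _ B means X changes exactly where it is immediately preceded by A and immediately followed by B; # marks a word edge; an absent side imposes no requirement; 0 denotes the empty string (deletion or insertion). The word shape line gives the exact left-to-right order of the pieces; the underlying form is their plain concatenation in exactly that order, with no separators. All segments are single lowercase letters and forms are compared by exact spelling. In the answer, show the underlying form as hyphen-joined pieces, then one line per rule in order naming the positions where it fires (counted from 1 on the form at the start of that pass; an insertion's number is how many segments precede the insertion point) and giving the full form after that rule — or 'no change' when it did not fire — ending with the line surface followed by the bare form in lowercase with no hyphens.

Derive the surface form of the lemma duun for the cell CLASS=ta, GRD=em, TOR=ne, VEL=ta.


underlying: e-duun-d-e-om
1. b -> p, z -> s / _ #: no change
2. 0 -> e / C _ C: inserts after position(s) 5: eduunedeom
surface: eduunedeom


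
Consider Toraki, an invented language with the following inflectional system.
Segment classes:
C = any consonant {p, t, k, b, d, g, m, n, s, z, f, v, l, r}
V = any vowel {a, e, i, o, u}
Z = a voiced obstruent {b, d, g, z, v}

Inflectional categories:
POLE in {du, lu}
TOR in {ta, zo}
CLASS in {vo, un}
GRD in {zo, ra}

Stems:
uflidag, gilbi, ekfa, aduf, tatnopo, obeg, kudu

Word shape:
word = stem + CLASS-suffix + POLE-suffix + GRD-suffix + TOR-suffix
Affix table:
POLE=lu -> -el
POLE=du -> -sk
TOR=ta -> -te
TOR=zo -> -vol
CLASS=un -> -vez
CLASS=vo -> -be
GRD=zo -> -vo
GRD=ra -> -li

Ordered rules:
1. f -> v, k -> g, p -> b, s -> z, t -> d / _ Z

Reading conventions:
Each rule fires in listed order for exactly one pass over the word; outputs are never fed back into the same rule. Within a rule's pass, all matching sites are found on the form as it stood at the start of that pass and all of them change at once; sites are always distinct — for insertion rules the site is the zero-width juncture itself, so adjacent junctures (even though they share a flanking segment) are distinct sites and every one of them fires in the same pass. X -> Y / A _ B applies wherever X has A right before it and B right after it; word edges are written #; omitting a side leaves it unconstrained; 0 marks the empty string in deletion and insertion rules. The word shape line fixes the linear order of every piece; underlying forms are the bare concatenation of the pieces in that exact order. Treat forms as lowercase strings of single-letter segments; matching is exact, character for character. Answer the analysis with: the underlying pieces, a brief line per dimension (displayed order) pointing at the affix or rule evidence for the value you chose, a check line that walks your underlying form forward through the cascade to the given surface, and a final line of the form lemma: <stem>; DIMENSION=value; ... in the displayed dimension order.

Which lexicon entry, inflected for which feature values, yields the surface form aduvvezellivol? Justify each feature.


underlying: aduf-vez-el-li-vol
POLE=lu - signalled by the affix -el
TOR=zo - signalled by the affix -vol
CLASS=un - signalled by the affix -vez
GRD=ra - signalled by the affix -li
check: adufvezellivol -> aduvvezellivol
lemma: aduf; POLE=lu; TOR=zo; CLASS=un; GRD=ra


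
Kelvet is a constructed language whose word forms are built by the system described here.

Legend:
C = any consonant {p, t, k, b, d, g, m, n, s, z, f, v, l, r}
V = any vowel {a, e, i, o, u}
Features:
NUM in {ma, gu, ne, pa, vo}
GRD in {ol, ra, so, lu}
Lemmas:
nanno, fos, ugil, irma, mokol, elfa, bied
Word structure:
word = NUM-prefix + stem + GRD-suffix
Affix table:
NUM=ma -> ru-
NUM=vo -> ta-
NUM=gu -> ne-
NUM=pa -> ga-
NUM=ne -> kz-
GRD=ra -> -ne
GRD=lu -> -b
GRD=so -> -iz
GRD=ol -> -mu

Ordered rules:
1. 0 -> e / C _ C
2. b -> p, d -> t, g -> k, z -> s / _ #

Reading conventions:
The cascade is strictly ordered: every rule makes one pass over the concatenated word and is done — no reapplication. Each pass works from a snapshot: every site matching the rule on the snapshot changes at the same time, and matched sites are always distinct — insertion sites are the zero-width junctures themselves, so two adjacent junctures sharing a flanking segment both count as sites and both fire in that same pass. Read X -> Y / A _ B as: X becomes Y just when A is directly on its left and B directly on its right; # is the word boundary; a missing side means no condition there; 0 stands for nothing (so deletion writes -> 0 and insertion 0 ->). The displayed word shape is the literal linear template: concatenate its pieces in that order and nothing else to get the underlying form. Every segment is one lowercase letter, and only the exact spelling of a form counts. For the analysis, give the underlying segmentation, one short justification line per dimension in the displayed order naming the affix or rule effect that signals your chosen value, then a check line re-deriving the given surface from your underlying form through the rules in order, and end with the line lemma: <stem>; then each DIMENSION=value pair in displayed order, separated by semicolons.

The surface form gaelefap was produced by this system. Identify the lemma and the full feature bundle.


underlying: ga-elfa-b
NUM=pa - signalled by the affix ga-
GRD=lu - signalled by the affix -b
check: gaelfab -> gaelefab -> gaelefap
lemma: elfa; NUM=pa; GRD=lu


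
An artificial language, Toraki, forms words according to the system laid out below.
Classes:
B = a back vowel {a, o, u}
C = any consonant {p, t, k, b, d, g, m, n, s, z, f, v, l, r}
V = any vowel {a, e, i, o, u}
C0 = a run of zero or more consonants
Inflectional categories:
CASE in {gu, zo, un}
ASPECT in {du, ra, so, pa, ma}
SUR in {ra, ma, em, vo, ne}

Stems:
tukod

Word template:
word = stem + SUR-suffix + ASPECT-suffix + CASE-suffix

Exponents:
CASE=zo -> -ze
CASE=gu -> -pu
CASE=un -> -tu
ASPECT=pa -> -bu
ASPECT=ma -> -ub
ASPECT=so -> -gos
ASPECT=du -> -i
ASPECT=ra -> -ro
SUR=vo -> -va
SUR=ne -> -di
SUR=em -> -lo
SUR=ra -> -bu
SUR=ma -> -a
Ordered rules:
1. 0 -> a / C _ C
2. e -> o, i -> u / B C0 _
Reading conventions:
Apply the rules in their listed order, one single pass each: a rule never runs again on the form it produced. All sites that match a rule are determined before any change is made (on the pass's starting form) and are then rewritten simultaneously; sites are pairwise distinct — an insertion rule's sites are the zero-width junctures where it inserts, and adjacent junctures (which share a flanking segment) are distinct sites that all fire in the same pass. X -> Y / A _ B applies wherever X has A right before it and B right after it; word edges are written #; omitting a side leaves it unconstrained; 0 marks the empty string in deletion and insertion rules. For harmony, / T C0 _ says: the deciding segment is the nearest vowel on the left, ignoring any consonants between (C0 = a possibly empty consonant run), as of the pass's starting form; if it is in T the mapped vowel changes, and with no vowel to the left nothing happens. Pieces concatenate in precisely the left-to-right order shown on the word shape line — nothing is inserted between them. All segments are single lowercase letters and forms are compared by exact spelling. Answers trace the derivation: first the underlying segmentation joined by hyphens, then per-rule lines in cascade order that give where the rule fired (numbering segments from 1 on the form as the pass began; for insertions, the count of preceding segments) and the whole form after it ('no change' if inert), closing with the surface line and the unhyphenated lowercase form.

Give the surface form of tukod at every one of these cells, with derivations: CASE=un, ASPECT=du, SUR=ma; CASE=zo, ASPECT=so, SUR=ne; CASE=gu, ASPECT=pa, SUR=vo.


cell CASE=un, ASPECT=du, SUR=ma:
underlying: tukod-a-i-tu
1. 0 -> a / C _ C: no change
2. e -> o, i -> u / B C0 _: fires at position(s) 7: tukodautu
surface: tukodautu

cell CASE=zo, ASPECT=so, SUR=ne:
underlying: tukod-di-gos-ze
1. 0 -> a / C _ C: inserts after position(s) 5, 10: tukodadigosaze
2. e -> o, i -> u / B C0 _: fires at position(s) 8, 14: tukodadugosazo
surface: tukodadugosazo

cell CASE=gu, ASPECT=pa, SUR=vo:
underlying: tukod-va-bu-pu
1. 0 -> a / C _ C: inserts after position(s) 5: tukodavabupu
2. e -> o, i -> u / B C0 _: no change
surface: tukodavabupu


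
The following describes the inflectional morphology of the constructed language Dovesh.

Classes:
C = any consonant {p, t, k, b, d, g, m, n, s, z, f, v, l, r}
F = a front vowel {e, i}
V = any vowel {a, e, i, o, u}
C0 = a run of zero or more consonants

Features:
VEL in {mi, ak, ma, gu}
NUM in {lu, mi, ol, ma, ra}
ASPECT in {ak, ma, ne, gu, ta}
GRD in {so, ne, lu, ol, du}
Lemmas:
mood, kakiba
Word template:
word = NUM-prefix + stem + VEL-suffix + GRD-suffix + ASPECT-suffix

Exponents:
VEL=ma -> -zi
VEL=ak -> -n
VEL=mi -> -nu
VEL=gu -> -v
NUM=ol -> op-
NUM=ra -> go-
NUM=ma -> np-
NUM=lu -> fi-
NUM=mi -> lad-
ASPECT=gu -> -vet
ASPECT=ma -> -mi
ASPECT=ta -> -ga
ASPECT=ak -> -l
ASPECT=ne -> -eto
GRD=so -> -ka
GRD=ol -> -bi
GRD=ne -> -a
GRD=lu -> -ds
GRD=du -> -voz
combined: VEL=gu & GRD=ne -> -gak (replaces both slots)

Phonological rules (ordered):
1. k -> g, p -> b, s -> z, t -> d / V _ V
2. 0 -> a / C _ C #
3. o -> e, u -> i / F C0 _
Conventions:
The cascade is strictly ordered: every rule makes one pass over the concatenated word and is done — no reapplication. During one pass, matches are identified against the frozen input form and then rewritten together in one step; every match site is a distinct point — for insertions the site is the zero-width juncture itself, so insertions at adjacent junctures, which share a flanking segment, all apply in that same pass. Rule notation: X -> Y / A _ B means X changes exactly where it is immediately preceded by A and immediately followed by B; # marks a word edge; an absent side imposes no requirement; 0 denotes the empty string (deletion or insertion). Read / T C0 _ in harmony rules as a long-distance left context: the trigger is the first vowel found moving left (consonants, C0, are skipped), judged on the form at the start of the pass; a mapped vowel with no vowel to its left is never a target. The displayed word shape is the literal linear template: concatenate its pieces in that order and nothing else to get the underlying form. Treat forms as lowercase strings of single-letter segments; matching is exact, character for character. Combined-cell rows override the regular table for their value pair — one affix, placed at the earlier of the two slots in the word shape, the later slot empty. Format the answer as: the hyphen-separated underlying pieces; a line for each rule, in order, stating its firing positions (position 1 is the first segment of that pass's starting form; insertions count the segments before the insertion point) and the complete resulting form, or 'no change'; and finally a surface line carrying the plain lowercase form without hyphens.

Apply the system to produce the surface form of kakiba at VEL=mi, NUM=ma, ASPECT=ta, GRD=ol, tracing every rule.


underlying: np-kakiba-nu-bi-ga
1. k -> g, p -> b, s -> z, t -> d / V _ V: fires at position(s) 5: npkagibanubiga
2. 0 -> a / C _ C #: no change
3. o -> e, u -> i / F C0 _: no change
surface: npkagibanubiga


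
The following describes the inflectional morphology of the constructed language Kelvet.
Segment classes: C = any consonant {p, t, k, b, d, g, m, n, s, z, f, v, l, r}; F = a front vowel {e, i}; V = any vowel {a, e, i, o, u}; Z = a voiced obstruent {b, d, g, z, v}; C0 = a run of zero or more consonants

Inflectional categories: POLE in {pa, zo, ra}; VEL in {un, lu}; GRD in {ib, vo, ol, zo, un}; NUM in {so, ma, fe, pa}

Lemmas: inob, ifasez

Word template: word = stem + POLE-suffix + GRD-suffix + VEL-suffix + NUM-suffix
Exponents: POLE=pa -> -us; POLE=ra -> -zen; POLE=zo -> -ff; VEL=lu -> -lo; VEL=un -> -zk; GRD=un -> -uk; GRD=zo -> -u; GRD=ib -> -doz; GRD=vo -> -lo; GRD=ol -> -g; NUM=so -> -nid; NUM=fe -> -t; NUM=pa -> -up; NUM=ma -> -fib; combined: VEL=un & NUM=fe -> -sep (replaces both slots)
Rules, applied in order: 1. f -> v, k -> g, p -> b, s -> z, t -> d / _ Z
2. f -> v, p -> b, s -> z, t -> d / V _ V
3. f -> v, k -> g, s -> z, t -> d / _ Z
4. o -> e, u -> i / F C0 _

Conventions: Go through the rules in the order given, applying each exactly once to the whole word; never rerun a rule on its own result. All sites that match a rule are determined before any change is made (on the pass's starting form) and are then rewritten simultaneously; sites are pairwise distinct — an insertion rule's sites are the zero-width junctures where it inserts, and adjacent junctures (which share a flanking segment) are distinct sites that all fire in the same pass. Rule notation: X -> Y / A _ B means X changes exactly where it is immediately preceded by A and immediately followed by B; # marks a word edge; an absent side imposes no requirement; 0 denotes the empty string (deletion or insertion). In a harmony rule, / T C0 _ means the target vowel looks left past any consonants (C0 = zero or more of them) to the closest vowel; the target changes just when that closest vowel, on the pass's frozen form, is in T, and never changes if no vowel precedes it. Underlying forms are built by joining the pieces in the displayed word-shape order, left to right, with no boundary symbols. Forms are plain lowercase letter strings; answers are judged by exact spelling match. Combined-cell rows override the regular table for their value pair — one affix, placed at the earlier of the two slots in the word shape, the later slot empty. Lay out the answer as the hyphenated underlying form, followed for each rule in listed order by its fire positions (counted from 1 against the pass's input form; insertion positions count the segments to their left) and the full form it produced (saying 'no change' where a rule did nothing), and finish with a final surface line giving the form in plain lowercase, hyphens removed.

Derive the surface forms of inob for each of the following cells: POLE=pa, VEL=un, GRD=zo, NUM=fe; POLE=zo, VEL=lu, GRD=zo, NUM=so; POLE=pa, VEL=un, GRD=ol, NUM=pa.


cell POLE=pa, VEL=un, GRD=zo, NUM=fe:
underlying: inob-us-u-sep
1. f -> v, k -> g, p -> b, s -> z, t -> d / _ Z: no change
2. f -> v, p -> b, s -> z, t -> d / V _ V: fires at position(s) 6, 8: inobuzuzep
3. f -> v, k -> g, s -> z, t -> d / _ Z: no change
4. o -> e, u -> i / F C0 _: fires at position(s) 3: inebuzuzep
surface: inebuzuzep

cell POLE=zo, VEL=lu, GRD=zo, NUM=so:
underlying: inob-ff-u-lo-nid
1. f -> v, k -> g, p -> b, s -> z, t -> d / _ Z: no change
2. f -> v, p -> b, s -> z, t -> d / V _ V: no change
3. f -> v, k -> g, s -> z, t -> d / _ Z: no change
4. o -> e, u -> i / F C0 _: fires at position(s) 3: inebffulonid
surface: inebffulonid

cell POLE=pa, VEL=un, GRD=ol, NUM=pa:
underlying: inob-us-g-zk-up
1. f -> v, k -> g, p -> b, s -> z, t -> d / _ Z: fires at position(s) 6: inobuzgzkup
2. f -> v, p -> b, s -> z, t -> d / V _ V: no change
3. f -> v, k -> g, s -> z, t -> d / _ Z: no change
4. o -> e, u -> i / F C0 _: fires at position(s) 3: inebuzgzkup
surface: inebuzgzkup


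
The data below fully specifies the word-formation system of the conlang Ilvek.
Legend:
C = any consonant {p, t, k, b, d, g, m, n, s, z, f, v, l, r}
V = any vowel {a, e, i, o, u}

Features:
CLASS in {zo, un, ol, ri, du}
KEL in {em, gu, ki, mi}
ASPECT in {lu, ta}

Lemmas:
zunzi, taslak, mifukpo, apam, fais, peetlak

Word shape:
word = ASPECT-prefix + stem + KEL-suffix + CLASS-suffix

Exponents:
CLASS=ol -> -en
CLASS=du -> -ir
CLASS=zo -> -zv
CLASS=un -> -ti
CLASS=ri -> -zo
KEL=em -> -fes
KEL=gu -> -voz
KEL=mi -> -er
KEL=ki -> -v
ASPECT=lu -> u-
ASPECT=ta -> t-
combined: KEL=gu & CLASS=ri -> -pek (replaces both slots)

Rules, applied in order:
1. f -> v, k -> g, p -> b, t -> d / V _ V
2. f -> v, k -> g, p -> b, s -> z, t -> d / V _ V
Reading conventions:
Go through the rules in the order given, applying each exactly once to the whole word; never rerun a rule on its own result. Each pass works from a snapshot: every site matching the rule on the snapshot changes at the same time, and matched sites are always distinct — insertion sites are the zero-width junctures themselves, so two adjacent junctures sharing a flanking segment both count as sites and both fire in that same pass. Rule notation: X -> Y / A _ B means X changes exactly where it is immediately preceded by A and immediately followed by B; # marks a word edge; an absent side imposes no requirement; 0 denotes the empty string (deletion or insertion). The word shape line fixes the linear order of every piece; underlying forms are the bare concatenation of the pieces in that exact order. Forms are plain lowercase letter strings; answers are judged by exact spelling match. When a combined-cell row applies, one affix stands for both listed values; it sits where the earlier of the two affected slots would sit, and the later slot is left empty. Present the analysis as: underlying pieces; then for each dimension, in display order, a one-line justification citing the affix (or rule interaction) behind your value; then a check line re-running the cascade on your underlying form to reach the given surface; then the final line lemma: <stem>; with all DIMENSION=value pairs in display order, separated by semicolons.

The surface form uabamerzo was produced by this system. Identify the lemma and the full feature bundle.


underlying: u-apam-er-zo
CLASS=ri - signalled by the affix -zo
KEL=mi - signalled by the affix -er
ASPECT=lu - signalled by the affix u-
check: uapamerzo -> uabamerzo -> uabamerzo
lemma: apam; CLASS=ri; KEL=mi; ASPECT=lu


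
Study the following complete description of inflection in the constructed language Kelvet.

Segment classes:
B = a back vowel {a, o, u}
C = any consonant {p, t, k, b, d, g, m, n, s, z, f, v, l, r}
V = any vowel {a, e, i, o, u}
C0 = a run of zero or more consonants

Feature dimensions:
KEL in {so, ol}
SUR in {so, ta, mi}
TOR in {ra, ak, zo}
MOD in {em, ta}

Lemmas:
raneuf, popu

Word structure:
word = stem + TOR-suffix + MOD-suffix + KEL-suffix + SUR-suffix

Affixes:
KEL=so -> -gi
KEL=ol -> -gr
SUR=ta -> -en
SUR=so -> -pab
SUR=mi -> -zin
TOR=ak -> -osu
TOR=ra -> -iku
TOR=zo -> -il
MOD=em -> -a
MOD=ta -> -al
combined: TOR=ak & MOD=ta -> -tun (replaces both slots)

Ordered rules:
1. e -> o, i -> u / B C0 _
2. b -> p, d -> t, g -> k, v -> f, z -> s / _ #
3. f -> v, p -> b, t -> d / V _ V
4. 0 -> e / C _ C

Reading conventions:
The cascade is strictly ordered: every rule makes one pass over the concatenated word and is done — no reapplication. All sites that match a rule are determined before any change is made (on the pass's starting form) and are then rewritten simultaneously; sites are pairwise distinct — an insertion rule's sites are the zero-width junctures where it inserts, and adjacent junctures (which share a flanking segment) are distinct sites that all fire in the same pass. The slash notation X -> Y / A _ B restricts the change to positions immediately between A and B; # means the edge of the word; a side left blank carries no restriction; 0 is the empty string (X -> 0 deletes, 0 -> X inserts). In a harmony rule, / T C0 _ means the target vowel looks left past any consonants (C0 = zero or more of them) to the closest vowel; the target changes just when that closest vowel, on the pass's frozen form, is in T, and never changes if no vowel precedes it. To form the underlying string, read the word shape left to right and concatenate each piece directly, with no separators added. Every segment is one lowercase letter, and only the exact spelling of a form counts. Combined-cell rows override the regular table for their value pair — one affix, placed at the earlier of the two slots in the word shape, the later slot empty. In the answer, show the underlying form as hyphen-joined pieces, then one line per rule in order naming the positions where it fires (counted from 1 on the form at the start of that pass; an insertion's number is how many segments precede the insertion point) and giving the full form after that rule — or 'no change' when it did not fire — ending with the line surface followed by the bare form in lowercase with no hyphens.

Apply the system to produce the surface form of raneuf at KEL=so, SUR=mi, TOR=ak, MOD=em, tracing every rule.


underlying: raneuf-osu-a-gi-zin
1. e -> o, i -> u / B C0 _: fires at position(s) 4, 12: ranoufosuaguzin
2. b -> p, d -> t, g -> k, v -> f, z -> s / _ #: no change
3. f -> v, p -> b, t -> d / V _ V: fires at position(s) 6: ranouvosuaguzin
4. 0 -> e / C _ C: no change
surface: ranouvosuaguzin


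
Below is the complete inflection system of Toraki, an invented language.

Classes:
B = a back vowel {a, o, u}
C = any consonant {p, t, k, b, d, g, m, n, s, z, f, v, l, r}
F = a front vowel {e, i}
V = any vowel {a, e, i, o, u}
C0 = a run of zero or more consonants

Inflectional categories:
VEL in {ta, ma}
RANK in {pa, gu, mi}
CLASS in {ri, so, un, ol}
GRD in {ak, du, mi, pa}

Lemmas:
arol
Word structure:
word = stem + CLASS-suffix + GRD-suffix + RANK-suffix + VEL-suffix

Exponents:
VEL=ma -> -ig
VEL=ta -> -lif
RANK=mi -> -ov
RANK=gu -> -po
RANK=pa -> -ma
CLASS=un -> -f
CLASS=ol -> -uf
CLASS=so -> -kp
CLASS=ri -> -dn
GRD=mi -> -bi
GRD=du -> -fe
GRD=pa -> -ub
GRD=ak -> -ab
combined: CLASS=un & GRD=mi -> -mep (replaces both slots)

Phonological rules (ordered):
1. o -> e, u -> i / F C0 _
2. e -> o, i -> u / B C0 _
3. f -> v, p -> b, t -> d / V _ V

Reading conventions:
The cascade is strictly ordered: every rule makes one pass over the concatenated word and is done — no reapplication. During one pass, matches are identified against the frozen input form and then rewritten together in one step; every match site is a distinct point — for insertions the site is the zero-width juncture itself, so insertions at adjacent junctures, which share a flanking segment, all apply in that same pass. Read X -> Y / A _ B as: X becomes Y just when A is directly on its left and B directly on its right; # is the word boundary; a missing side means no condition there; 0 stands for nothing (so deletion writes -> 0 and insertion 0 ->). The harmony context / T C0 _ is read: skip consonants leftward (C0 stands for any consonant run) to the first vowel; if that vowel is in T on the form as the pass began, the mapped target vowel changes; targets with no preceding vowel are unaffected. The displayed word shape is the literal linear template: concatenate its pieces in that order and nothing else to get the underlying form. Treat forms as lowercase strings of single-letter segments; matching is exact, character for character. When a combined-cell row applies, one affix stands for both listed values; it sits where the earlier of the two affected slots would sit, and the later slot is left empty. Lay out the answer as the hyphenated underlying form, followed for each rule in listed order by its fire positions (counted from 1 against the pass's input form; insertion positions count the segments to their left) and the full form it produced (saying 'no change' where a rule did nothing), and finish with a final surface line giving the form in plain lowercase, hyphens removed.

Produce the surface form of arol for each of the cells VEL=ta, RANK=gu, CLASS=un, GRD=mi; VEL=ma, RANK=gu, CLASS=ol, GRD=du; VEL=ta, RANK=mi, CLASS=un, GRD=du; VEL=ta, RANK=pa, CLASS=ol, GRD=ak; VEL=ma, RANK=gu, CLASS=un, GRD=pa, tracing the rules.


cell VEL=ta, RANK=gu, CLASS=un, GRD=mi:
underlying: arol-mep-po-lif
1. o -> e, u -> i / F C0 _: fires at position(s) 9: arolmeppelif
2. e -> o, i -> u / B C0 _: fires at position(s) 6: arolmoppelif
3. f -> v, p -> b, t -> d / V _ V: no change
surface: arolmoppelif

cell VEL=ma, RANK=gu, CLASS=ol, GRD=du:
underlying: arol-uf-fe-po-ig
1. o -> e, u -> i / F C0 _: fires at position(s) 10: aroluffepeig
2. e -> o, i -> u / B C0 _: fires at position(s) 8: aroluffopeig
3. f -> v, p -> b, t -> d / V _ V: fires at position(s) 9: aroluffobeig
surface: aroluffobeig

cell VEL=ta, RANK=mi, CLASS=un, GRD=du:
underlying: arol-f-fe-ov-lif
1. o -> e, u -> i / F C0 _: fires at position(s) 8: arolffeevlif
2. e -> o, i -> u / B C0 _: fires at position(s) 7: arolffoevlif
3. f -> v, p -> b, t -> d / V _ V: no change
surface: arolffoevlif

cell VEL=ta, RANK=pa, CLASS=ol, GRD=ak:
underlying: arol-uf-ab-ma-lif
1. o -> e, u -> i / F C0 _: no change
2. e -> o, i -> u / B C0 _: fires at position(s) 12: arolufabmaluf
3. f -> v, p -> b, t -> d / V _ V: fires at position(s) 6: aroluvabmaluf
surface: aroluvabmaluf

cell VEL=ma, RANK=gu, CLASS=un, GRD=pa:
underlying: arol-f-ub-po-ig
1. o -> e, u -> i / F C0 _: no change
2. e -> o, i -> u / B C0 _: fires at position(s) 10: arolfubpoug
3. f -> v, p -> b, t -> d / V _ V: no change
surface: arolfubpoug


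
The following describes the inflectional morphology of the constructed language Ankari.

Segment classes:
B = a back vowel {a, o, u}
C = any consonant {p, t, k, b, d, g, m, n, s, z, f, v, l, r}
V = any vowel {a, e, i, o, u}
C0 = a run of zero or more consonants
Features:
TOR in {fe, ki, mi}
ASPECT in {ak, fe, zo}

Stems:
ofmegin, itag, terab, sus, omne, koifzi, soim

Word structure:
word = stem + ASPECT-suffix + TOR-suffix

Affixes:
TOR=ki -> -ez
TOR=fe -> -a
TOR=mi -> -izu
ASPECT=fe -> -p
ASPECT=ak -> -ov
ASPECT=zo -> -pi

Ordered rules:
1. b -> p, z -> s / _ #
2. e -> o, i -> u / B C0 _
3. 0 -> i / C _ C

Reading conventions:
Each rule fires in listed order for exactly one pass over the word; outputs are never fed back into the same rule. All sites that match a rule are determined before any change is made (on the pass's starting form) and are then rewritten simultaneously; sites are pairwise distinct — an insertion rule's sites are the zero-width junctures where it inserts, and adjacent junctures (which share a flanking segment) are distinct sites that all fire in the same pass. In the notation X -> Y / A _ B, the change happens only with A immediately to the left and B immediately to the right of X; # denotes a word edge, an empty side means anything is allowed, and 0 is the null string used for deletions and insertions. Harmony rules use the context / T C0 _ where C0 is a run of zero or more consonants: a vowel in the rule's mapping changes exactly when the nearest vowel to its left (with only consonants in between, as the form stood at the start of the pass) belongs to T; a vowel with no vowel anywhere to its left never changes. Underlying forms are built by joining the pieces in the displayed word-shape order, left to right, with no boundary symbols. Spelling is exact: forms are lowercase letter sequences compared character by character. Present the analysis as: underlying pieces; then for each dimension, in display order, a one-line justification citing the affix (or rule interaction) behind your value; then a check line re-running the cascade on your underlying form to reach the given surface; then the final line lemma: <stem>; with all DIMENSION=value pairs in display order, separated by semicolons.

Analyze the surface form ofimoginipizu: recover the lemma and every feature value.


underlying: ofmegin-p-izu
TOR=mi - signalled by the affix -izu
ASPECT=fe - signalled by the affix -p
check: ofmeginpizu -> ofmeginpizu -> ofmoginpizu -> ofimoginipizu
lemma: ofmegin; TOR=mi; ASPECT=fe


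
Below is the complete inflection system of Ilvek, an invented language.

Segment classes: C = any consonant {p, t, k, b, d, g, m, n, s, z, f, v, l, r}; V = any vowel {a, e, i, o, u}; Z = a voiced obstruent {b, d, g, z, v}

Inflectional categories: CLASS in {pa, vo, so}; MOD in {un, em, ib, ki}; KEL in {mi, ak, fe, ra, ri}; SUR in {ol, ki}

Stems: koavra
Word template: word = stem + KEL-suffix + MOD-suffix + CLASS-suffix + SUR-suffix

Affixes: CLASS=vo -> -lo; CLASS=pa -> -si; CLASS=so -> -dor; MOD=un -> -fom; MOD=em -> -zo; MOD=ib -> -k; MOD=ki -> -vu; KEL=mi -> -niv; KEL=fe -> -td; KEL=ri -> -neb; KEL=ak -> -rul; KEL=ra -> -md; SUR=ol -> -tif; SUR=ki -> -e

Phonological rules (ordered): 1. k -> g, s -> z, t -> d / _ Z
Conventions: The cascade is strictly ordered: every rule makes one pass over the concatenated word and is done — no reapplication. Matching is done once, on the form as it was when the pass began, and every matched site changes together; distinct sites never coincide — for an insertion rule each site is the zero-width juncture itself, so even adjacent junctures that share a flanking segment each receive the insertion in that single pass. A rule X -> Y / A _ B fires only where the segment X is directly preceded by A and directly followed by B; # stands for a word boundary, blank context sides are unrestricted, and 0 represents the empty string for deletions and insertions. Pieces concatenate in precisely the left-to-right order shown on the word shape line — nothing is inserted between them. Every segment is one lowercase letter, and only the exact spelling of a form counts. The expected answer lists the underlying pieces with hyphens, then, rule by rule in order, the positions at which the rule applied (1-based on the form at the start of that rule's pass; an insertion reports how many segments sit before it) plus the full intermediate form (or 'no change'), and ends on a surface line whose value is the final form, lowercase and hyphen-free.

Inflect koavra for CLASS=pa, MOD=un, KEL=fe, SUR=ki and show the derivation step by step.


underlying: koavra-td-fom-si-e
1. k -> g, s -> z, t -> d / _ Z: fires at position(s) 7: koavraddfomsie
surface: koavraddfomsie


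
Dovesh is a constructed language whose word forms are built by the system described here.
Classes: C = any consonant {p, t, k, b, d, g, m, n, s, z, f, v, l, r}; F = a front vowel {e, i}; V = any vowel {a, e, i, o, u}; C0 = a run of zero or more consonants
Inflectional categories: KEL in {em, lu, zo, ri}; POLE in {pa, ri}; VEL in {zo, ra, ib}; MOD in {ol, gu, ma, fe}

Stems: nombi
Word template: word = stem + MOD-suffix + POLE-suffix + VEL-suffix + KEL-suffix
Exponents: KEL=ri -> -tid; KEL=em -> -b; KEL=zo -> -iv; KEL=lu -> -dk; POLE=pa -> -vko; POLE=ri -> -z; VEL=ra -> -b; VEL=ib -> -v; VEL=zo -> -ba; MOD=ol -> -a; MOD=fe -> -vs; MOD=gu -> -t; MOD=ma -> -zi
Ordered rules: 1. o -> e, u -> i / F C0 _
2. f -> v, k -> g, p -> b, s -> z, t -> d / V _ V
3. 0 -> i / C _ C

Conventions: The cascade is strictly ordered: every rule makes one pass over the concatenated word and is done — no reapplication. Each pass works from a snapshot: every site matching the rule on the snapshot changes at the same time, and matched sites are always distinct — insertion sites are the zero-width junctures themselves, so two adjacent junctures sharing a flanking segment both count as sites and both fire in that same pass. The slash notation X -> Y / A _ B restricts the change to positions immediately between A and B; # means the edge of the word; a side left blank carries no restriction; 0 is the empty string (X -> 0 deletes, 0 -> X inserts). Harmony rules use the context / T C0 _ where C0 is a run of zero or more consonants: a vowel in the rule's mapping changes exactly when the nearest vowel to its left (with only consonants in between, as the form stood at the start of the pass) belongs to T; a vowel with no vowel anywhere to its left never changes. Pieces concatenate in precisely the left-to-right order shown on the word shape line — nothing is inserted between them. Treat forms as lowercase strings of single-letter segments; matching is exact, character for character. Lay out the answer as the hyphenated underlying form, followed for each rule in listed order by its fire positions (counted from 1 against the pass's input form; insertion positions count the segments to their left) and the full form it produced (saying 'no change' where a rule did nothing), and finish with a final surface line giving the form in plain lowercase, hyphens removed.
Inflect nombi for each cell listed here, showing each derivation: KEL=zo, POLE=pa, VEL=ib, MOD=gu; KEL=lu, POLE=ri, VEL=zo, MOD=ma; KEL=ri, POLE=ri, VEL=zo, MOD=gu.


cell KEL=zo, POLE=pa, VEL=ib, MOD=gu:
underlying: nombi-t-vko-v-iv
1. o -> e, u -> i / F C0 _: fires at position(s) 9: nombitvkeviv
2. f -> v, k -> g, p -> b, s -> z, t -> d / V _ V: no change
3. 0 -> i / C _ C: inserts after position(s) 3, 6, 7: nomibitivikeviv
surface: nomibitivikeviv

cell KEL=lu, POLE=ri, VEL=zo, MOD=ma:
underlying: nombi-zi-z-ba-dk
1. o -> e, u -> i / F C0 _: no change
2. f -> v, k -> g, p -> b, s -> z, t -> d / V _ V: no change
3. 0 -> i / C _ C: inserts after position(s) 3, 8, 11: nomibizizibadik
surface: nomibizizibadik

cell KEL=ri, POLE=ri, VEL=zo, MOD=gu:
underlying: nombi-t-z-ba-tid
1. o -> e, u -> i / F C0 _: no change
2. f -> v, k -> g, p -> b, s -> z, t -> d / V _ V: fires at position(s) 10: nombitzbadid
3. 0 -> i / C _ C: inserts after position(s) 3, 6, 7: nomibitizibadid
surface: nomibitizibadid


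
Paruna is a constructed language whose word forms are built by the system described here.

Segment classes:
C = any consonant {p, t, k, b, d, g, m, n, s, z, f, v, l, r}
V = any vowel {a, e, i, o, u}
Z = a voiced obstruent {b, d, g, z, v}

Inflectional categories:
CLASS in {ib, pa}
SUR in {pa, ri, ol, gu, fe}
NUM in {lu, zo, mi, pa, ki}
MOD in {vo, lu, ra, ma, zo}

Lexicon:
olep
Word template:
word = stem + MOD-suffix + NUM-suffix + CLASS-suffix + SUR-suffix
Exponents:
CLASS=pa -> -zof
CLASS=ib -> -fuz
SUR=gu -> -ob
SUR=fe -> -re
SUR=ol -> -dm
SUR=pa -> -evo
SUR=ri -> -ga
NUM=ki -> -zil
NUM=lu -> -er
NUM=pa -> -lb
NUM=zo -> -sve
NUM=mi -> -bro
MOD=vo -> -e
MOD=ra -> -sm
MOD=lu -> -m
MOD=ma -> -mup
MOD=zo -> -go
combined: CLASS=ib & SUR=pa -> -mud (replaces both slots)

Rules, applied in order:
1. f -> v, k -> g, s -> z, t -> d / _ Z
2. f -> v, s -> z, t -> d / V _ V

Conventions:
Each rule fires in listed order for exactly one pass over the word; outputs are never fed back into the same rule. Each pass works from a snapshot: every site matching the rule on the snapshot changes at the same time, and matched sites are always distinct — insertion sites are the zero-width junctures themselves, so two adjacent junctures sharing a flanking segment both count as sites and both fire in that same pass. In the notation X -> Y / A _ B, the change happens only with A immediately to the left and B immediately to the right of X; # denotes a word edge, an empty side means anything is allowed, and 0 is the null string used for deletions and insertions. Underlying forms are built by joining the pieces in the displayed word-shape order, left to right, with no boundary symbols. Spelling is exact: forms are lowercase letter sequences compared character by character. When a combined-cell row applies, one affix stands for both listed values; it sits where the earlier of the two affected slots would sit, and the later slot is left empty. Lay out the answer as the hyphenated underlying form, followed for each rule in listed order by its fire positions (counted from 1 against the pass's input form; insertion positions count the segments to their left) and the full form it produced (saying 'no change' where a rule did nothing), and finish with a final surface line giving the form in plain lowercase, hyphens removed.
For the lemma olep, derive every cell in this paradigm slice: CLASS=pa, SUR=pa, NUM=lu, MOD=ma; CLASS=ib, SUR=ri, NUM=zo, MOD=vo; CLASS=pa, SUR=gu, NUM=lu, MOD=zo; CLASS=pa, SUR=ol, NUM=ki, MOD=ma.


cell CLASS=pa, SUR=pa, NUM=lu, MOD=ma:
underlying: olep-mup-er-zof-evo
1. f -> v, k -> g, s -> z, t -> d / _ Z: no change
2. f -> v, s -> z, t -> d / V _ V: fires at position(s) 12: olepmuperzovevo
surface: olepmuperzovevo

cell CLASS=ib, SUR=ri, NUM=zo, MOD=vo:
underlying: olep-e-sve-fuz-ga
1. f -> v, k -> g, s -> z, t -> d / _ Z: fires at position(s) 6: olepezvefuzga
2. f -> v, s -> z, t -> d / V _ V: fires at position(s) 9: olepezvevuzga
surface: olepezvevuzga

cell CLASS=pa, SUR=gu, NUM=lu, MOD=zo:
underlying: olep-go-er-zof-ob
1. f -> v, k -> g, s -> z, t -> d / _ Z: no change
2. f -> v, s -> z, t -> d / V _ V: fires at position(s) 11: olepgoerzovob
surface: olepgoerzovob

cell CLASS=pa, SUR=ol, NUM=ki, MOD=ma:
underlying: olep-mup-zil-zof-dm
1. f -> v, k -> g, s -> z, t -> d / _ Z: fires at position(s) 13: olepmupzilzovdm
2. f -> v, s -> z, t -> d / V _ V: no change
surface: olepmupzilzovdm


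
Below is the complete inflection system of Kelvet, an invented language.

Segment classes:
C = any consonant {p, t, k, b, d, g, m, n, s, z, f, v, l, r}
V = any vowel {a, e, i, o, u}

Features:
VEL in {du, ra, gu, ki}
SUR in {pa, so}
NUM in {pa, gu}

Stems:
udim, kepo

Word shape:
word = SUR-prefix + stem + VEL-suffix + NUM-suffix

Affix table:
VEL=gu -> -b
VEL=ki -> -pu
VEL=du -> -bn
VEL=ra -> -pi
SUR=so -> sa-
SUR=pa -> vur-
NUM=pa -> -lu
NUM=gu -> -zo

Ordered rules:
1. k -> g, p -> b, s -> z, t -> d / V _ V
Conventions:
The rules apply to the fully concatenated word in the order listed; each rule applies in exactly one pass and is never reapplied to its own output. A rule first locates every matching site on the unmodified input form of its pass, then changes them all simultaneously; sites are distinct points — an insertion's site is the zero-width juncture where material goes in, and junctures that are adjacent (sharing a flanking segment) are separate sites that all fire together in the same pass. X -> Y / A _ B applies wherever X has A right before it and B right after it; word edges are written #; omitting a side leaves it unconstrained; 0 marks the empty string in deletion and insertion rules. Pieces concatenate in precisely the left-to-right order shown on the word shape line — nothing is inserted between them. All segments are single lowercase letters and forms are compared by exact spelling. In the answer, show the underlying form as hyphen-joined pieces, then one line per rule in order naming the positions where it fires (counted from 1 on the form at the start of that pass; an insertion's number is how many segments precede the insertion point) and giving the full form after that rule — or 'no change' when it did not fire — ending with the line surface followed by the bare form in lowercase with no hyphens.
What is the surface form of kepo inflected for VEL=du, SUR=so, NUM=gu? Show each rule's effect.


underlying: sa-kepo-bn-zo
1. k -> g, p -> b, s -> z, t -> d / V _ V: fires at position(s) 3, 5: sagebobnzo
surface: sagebobnzo


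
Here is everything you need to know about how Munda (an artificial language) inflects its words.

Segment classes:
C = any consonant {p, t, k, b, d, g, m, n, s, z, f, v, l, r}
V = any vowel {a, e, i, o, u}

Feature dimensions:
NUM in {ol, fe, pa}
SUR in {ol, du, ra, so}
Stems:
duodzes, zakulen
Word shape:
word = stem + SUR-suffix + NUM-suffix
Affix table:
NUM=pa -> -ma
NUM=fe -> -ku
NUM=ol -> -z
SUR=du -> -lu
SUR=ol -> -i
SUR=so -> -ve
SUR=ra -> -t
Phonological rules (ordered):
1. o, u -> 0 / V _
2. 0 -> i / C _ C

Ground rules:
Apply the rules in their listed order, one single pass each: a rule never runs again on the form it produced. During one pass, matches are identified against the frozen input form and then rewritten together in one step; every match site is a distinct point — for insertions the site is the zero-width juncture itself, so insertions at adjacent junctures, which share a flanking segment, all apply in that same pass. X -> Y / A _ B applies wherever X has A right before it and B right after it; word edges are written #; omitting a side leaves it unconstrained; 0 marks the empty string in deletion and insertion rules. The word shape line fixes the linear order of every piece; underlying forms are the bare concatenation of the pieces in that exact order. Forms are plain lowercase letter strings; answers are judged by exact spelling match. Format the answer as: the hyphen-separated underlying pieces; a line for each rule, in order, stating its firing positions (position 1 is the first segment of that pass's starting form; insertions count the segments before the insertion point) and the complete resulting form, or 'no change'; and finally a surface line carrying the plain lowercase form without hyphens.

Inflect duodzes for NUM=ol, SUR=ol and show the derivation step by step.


underlying: duodzes-i-z
1. o, u -> 0 / V _: fires at position(s) 3: dudzesiz
2. 0 -> i / C _ C: inserts after position(s) 3: dudizesiz
surface: dudizesiz
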